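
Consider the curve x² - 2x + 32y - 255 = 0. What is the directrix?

y = 16

Only x is squared. Complete the square in x: (x - 1)² = -32(y - 8).
Vertex (1, 8); 4p = -32 so p = -8. Opens down.
Directrix is the horizontal line y = k − p = 8 − (-8) = 16.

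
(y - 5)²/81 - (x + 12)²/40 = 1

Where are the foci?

(-12, -6) and (-12, 16)

Center (-12, 5). The positive term is the y-term, so the transverse axis is vertical; a² = 81, b² = 40.
c² = a² + b² = 81 + 40 = 121, so c = 11.
Foci lie on the vertical axis through the center: (h, k ± c).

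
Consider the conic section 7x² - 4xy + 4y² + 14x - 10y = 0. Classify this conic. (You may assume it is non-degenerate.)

A = 7, B = -4, C = 4.
Discriminant B² − 4AC = (-4)² − 4·7·4 = -96.
B² − 4AC < 0 ⇒ ellipse.

ellipse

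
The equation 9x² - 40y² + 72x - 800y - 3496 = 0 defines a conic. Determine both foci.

9(x² + 8x) -40(y² + 20y) = 3496
Complete the square: 9(x + 4)² -40(y + 10)² = 3496 + 144 - 4000 = -360
Divide by -360: (y + 10)²/9 - (x + 4)²/40 = 1
Hyperbola, center (-4, -10), transverse axis vertical; a² = 9, b² = 40.
c² = a² + b² = 9 + 40 = 49, so c = 7.
Foci lie on the vertical axis through the center: (h, k ± c).

(-4, -17) and (-4, -3)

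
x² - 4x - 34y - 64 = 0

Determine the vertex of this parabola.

Only x is squared. Complete the square in x: (x - 2)² = 34(y + 2).
Vertex (2, -2); 4p = 34 so p = 17/2. Opens up.

(2, -2)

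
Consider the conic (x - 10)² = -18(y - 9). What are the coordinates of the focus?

(10, 9/2)

Vertex (10, 9); 4p = -18 so p = -9/2. Opens down.
Focus is p units from the vertex along the axis: (h, k + p).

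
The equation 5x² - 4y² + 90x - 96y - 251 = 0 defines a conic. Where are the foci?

(-15, -12) and (-3, -12)

5(x² + 18x) -4(y² + 24y) = 251
Completing the square gives 5(x + 9)² -4(y + 12)² = 251 + 405 - 576 = 80.
Divide by 80: (x + 9)²/16 - (y + 12)²/20 = 1
Hyperbola, center (-9, -12), transverse axis horizontal; a² = 16, b² = 20.
c² = a² + b² = 16 + 20 = 36, so c = 6.
Foci lie on the horizontal axis through the center: (h ± c, k).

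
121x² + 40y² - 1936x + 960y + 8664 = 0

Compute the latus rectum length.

80/11

Group: 121(x² - 16x) + 40(y² + 24y) = -8664
Completing the square gives 121(x - 8)² + 40(y + 12)² = -8664 + 7744 + 5760 = 4840.
Divide by 4840: (x - 8)²/40 + (y + 12)²/121 = 1
Ellipse, center (8, -12), major axis vertical; a² = 121, b² = 40.
Latus rectum length = 2b²/a = 2·40/11 = 80/11.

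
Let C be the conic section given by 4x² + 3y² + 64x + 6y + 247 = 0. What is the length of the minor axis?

2√3

Rearranging, 4(x² + 16x) + 3(y² + 2y) = -247.
4(x + 8)² + 3(y + 1)² = -247 + 256 + 3 = 12
Divide by 12: (x + 8)²/3 + (y + 1)²/4 = 1
Ellipse, center (-8, -1), major axis vertical; a² = 4, b² = 3.
b² = 3 so b = √3; the minor axis has length 2b = 2√3.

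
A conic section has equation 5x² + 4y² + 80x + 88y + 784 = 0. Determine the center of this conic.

Group: 5(x² + 16x) + 4(y² + 22y) = -784
Complete the square: 5(x + 8)² + 4(y + 11)² = -784 + 320 + 484 = 20
Dividing both sides by 20: (x + 8)²/4 + (y + 11)²/5 = 1
Ellipse with center (-8, -11).

(-8, -11)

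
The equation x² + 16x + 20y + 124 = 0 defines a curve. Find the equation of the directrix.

Only x is squared. Complete the square in x: (x + 8)² = -20(y + 3).
Vertex (-8, -3); 4p = -20 so p = -5. Opens down.
Directrix is the horizontal line y = k − p = -3 − (-5) = 2.

y = 2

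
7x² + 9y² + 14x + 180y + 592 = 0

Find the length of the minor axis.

Rearranging, 7(x² + 2x) + 9(y² + 20y) = -592.
Complete the square in x and y: 7(x + 1)² + 9(y + 10)² = -592 + 7 + 900 = 315
Divide by 315: (x + 1)²/45 + (y + 10)²/35 = 1
Ellipse, center (-1, -10), major axis horizontal; a² = 45, b² = 35.
b² = 35 so b = √35; the minor axis has length 2b = 2√35.

2√35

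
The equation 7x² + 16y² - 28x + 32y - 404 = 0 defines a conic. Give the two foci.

Rearranging, 7(x² - 4x) + 16(y² + 2y) = 404.
Complete the square in x and y: 7(x - 2)² + 16(y + 1)² = 404 + 28 + 16 = 448
Divide through by 448 to get (x - 2)²/64 + (y + 1)²/28 = 1.
Ellipse, center (2, -1), major axis horizontal; a² = 64, b² = 28.
c² = a² - b² = 64 - 28 = 36, so c = 6.
Foci lie on the horizontal axis through the center: (h ± c, k).

(-4, -1) and (8, -1)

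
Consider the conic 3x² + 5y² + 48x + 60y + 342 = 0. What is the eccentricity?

Group the x- and y-terms: 3(x² + 16x) + 5(y² + 12y) = -342
Complete the square in x and y: 3(x + 8)² + 5(y + 6)² = -342 + 192 + 180 = 30
Divide by 30: (x + 8)²/10 + (y + 6)²/6 = 1
Ellipse, center (-8, -6), major axis horizontal; a² = 10, b² = 6.
c² = a² - b² = 4, so c = 2.
e = c/a = 2/√10 = √10/5.

e = √10/5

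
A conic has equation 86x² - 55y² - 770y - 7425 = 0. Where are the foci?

(0 - √141, -7) and (0 + √141, -7)

Collect terms: 86x² -55(y² + 14y) = 7425
Complete the square: 86x² -55(y + 7)² = 7425 + 0 - 2695 = 4730
Divide by 4730: x²/55 - (y + 7)²/86 = 1
Hyperbola, center (0, -7), transverse axis horizontal; a² = 55, b² = 86.
c² = a² + b² = 55 + 86 = 141, so c = √141.
Foci lie on the horizontal axis through the center: (h ± c, k).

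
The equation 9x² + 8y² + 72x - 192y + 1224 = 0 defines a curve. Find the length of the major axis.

6

Group: 9(x² + 8x) + 8(y² - 24y) = -1224
Complete the square: 9(x + 4)² + 8(y - 12)² = -1224 + 144 + 1152 = 72
Divide through by 72 to get (x + 4)²/8 + (y - 12)²/9 = 1.
Ellipse, center (-4, 12), major axis vertical; a² = 9, b² = 8.
a² = 9 so a = 3; the major axis has length 2a = 6.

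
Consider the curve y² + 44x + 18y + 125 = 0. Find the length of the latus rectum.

Only y is squared. Complete the square in y: (y + 9)² = -44(x + 1).
Vertex (-1, -9); 4p = -44 so p = -11. Opens left.
Latus rectum length = |4p| = 44.

44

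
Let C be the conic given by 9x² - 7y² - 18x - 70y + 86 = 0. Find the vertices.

(1, -11) and (1, 1)

Collect terms: 9(x² - 2x) -7(y² + 10y) = -86
Complete the square in x and y: 9(x - 1)² -7(y + 5)² = -86 + 9 - 175 = -252
Dividing both sides by -252: (y + 5)²/36 - (x - 1)²/28 = 1
Hyperbola, center (1, -5), transverse axis vertical; a² = 36, b² = 28.
a = 6. Vertices at (h, k ± a).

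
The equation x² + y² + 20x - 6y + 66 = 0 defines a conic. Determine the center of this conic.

(-10, 3)

Rearranging, (x² + 20x) + (y² - 6y) = -66.
Complete the square in x and y: (x + 10)² + (y - 3)² = -66 + 100 + 9 = 43
So (x + 10)² + (y - 3)² = 43.
Circle centered at (-10, 3) with r² = 43.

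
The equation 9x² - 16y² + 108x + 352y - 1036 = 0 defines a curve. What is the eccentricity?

Rearranging, 9(x² + 12x) -16(y² - 22y) = 1036.
Completing the square gives 9(x + 6)² -16(y - 11)² = 1036 + 324 - 1936 = -576.
Divide by -576: (y - 11)²/36 - (x + 6)²/64 = 1
Hyperbola, center (-6, 11), transverse axis vertical; a² = 36, b² = 64.
c² = a² + b² = 100, so c = 10.
e = c/a = 10/6 = 5/3.

e = 5/3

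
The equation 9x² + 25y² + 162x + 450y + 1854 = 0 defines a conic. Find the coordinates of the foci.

Group the x- and y-terms: 9(x² + 18x) + 25(y² + 18y) = -1854
9(x + 9)² + 25(y + 9)² = -1854 + 729 + 2025 = 900
Divide through by 900 to get (x + 9)²/100 + (y + 9)²/36 = 1.
Ellipse, center (-9, -9), major axis horizontal; a² = 100, b² = 36.
c² = a² - b² = 100 - 36 = 64, so c = 8.
Foci lie on the horizontal axis through the center: (h ± c, k).

(-17, -9) and (-1, -9)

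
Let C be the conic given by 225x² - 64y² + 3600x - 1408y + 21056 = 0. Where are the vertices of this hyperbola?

Group the x- and y-terms: 225(x² + 16x) -64(y² + 22y) = -21056
225(x + 8)² -64(y + 11)² = -21056 + 14400 - 7744 = -14400
Divide by -14400: (y + 11)²/225 - (x + 8)²/64 = 1
Hyperbola, center (-8, -11), transverse axis vertical; a² = 225, b² = 64.
a = 15. Vertices at (h, k ± a).

(-8, -26) and (-8, 4)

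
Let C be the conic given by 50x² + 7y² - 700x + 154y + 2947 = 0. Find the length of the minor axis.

Rearranging, 50(x² - 14x) + 7(y² + 22y) = -2947.
50(x - 7)² + 7(y + 11)² = -2947 + 2450 + 847 = 350
Divide through by 350 to get (x - 7)²/7 + (y + 11)²/50 = 1.
Ellipse, center (7, -11), major axis vertical; a² = 50, b² = 7.
b² = 7 so b = √7; the minor axis has length 2b = 2√7.

2√7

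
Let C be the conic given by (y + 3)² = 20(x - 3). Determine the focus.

Vertex (3, -3); 4p = 20 so p = 5. Opens right.
Focus is p units from the vertex along the axis: (h + p, k).

(8, -3)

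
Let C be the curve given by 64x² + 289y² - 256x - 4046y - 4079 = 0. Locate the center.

Collect terms: 64(x² - 4x) + 289(y² - 14y) = 4079
Complete the square: 64(x - 2)² + 289(y - 7)² = 4079 + 256 + 14161 = 18496
Divide by 18496: (x - 2)²/289 + (y - 7)²/64 = 1
Ellipse with center (2, 7).

(2, 7)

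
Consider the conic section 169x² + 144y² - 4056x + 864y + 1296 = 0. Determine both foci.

(12, -8) and (12, 2)

169(x² - 24x) + 144(y² + 6y) = -1296
169(x - 12)² + 144(y + 3)² = -1296 + 24336 + 1296 = 24336
Divide by 24336: (x - 12)²/144 + (y + 3)²/169 = 1
Ellipse, center (12, -3), major axis vertical; a² = 169, b² = 144.
c² = a² - b² = 169 - 144 = 25, so c = 5.
Foci lie on the vertical axis through the center: (h, k ± c).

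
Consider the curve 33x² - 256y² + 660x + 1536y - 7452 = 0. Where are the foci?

(-27, 3) and (7, 3)

Rearranging, 33(x² + 20x) -256(y² - 6y) = 7452.
Complete the square: 33(x + 10)² -256(y - 3)² = 7452 + 3300 - 2304 = 8448
Divide through by 8448 to get (x + 10)²/256 - (y - 3)²/33 = 1.
Hyperbola, center (-10, 3), transverse axis horizontal; a² = 256, b² = 33.
c² = a² + b² = 256 + 33 = 289, so c = 17.
Foci lie on the horizontal axis through the center: (h ± c, k).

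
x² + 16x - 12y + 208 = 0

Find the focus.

(-8, 15)

Only x is squared. Complete the square in x: (x + 8)² = 12(y - 12).
Vertex (-8, 12); 4p = 12 so p = 3. Opens up.
Focus is p units from the vertex along the axis: (h, k + p).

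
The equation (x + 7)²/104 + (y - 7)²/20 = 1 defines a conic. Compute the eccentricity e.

Center (-7, 7). The larger denominator 104 sits under the x-term, so the major axis is horizontal; a² = 104, b² = 20.
c² = a² - b² = 84, so c = 2√21.
e = c/a = 2√21/2√26 = √546/26.

e = √546/26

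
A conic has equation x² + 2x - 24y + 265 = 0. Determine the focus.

(-1, 17)

Only x is squared. Complete the square in x: (x + 1)² = 24(y - 11).
Vertex (-1, 11); 4p = 24 so p = 6. Opens up.
Focus is p units from the vertex along the axis: (h, k + p).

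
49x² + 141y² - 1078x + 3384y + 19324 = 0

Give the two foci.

Group the x- and y-terms: 49(x² - 22x) + 141(y² + 24y) = -19324
Complete the square: 49(x - 11)² + 141(y + 12)² = -19324 + 5929 + 20304 = 6909
Divide through by 6909 to get (x - 11)²/141 + (y + 12)²/49 = 1.
Ellipse, center (11, -12), major axis horizontal; a² = 141, b² = 49.
c² = a² - b² = 141 - 49 = 92, so c = 2√23.
Foci lie on the horizontal axis through the center: (h ± c, k).

(11 - 2√23, -12) and (11 + 2√23, -12)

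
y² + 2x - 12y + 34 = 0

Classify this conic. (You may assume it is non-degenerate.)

No xy term. Coefficients of x² and y² are A = 0, C = 1.
Exactly one squared variable ⇒ parabola.

parabola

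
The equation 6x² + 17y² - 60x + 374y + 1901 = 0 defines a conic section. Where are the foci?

Collect terms: 6(x² - 10x) + 17(y² + 22y) = -1901
6(x - 5)² + 17(y + 11)² = -1901 + 150 + 2057 = 306
Divide by 306: (x - 5)²/51 + (y + 11)²/18 = 1
Ellipse, center (5, -11), major axis horizontal; a² = 51, b² = 18.
c² = a² - b² = 51 - 18 = 33, so c = √33.
Foci lie on the horizontal axis through the center: (h ± c, k).

(5 - √33, -11) and (5 + √33, -11)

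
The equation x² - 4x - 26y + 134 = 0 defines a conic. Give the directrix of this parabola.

y = -3/2

Only x is squared. Complete the square in x: (x - 2)² = 26(y - 5).
Vertex (2, 5); 4p = 26 so p = 13/2. Opens up.
Directrix is the horizontal line y = k − p = 5 − (13/2) = -3/2.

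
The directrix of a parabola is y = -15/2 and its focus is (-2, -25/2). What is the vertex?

The vertex is the midpoint between the focus and the directrix along the axis of symmetry.
Axis is vertical (directrix is horizontal). Vertex y-coordinate = (-25/2 + (-15/2))/2 = -10; x-coordinate = -2.

(-2, -10)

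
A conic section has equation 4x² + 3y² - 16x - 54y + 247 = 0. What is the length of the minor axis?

4(x² - 4x) + 3(y² - 18y) = -247
Complete the square in x and y: 4(x - 2)² + 3(y - 9)² = -247 + 16 + 243 = 12
Dividing both sides by 12: (x - 2)²/3 + (y - 9)²/4 = 1
Ellipse, center (2, 9), major axis vertical; a² = 4, b² = 3.
b² = 3 so b = √3; the minor axis has length 2b = 2√3.

2√3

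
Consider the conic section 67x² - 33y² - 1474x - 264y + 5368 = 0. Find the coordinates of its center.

67(x² - 22x) -33(y² + 8y) = -5368
Completing the square gives 67(x - 11)² -33(y + 4)² = -5368 + 8107 - 528 = 2211.
Dividing both sides by 2211: (x - 11)²/33 - (y + 4)²/67 = 1
Hyperbola with center (11, -4).

(11, -4)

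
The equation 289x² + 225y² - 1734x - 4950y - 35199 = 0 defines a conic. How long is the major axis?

Group the x- and y-terms: 289(x² - 6x) + 225(y² - 22y) = 35199
Completing the square gives 289(x - 3)² + 225(y - 11)² = 35199 + 2601 + 27225 = 65025.
Divide through by 65025 to get (x - 3)²/225 + (y - 11)²/289 = 1.
Ellipse, center (3, 11), major axis vertical; a² = 289, b² = 225.
a² = 289 so a = 17; the major axis has length 2a = 34.

34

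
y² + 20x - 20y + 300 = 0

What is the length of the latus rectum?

20

Only y is squared. Complete the square in y: (y - 10)² = -20(x + 10).
Vertex (-10, 10); 4p = -20 so p = -5. Opens left.
Latus rectum length = |4p| = 20.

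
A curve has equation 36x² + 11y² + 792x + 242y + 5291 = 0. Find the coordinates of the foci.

(-11, -16) and (-11, -6)

Rearranging, 36(x² + 22x) + 11(y² + 22y) = -5291.
Complete the square in x and y: 36(x + 11)² + 11(y + 11)² = -5291 + 4356 + 1331 = 396
Divide by 396: (x + 11)²/11 + (y + 11)²/36 = 1
Ellipse, center (-11, -11), major axis vertical; a² = 36, b² = 11.
c² = a² - b² = 36 - 11 = 25, so c = 5.
Foci lie on the vertical axis through the center: (h, k ± c).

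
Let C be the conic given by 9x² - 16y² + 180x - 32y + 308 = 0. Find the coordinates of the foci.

9(x² + 20x) -16(y² + 2y) = -308
Completing the square gives 9(x + 10)² -16(y + 1)² = -308 + 900 - 16 = 576.
Dividing both sides by 576: (x + 10)²/64 - (y + 1)²/36 = 1
Hyperbola, center (-10, -1), transverse axis horizontal; a² = 64, b² = 36.
c² = a² + b² = 64 + 36 = 100, so c = 10.
Foci lie on the horizontal axis through the center: (h ± c, k).

(-20, -1) and (0, -1)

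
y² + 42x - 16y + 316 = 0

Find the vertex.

Only y is squared. Complete the square in y: (y - 8)² = -42(x + 6).
Vertex (-6, 8); 4p = -42 so p = -21/2. Opens left.

(-6, 8)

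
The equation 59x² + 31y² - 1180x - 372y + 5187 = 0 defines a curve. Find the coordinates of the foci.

(10, 6 - 2√7) and (10, 6 + 2√7)

Rearranging, 59(x² - 20x) + 31(y² - 12y) = -5187.
Complete the square in x and y: 59(x - 10)² + 31(y - 6)² = -5187 + 5900 + 1116 = 1829
Divide by 1829: (x - 10)²/31 + (y - 6)²/59 = 1
Ellipse, center (10, 6), major axis vertical; a² = 59, b² = 31.
c² = a² - b² = 59 - 31 = 28, so c = 2√7.
Foci lie on the vertical axis through the center: (h, k ± c).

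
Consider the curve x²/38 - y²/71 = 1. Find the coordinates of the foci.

Center (0, 0). The positive term is the x-term, so the transverse axis is horizontal; a² = 38, b² = 71.
c² = a² + b² = 38 + 71 = 109, so c = √109.
Foci lie on the horizontal axis through the center: (h ± c, k).

(0 - √109, 0) and (0 + √109, 0)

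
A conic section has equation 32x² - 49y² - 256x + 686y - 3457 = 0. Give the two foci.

(-5, 7) and (13, 7)

Rearranging, 32(x² - 8x) -49(y² - 14y) = 3457.
Complete the square in x and y: 32(x - 4)² -49(y - 7)² = 3457 + 512 - 2401 = 1568
Divide through by 1568 to get (x - 4)²/49 - (y - 7)²/32 = 1.
Hyperbola, center (4, 7), transverse axis horizontal; a² = 49, b² = 32.
c² = a² + b² = 49 + 32 = 81, so c = 9.
Foci lie on the horizontal axis through the center: (h ± c, k).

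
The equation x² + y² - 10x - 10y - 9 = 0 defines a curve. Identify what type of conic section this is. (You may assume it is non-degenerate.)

circle

No xy term. Coefficients of x² and y² are A = 1, C = 1.
A = C (same sign) ⇒ circle.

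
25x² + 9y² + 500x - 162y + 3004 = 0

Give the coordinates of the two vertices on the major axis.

Rearranging, 25(x² + 20x) + 9(y² - 18y) = -3004.
25(x + 10)² + 9(y - 9)² = -3004 + 2500 + 729 = 225
Divide through by 225 to get (x + 10)²/9 + (y - 9)²/25 = 1.
Ellipse, center (-10, 9), major axis vertical; a² = 25, b² = 9.
a = 5. Vertices at (h, k ± a).

(-10, 4) and (-10, 14)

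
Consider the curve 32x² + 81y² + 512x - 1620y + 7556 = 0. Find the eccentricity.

Rearranging, 32(x² + 16x) + 81(y² - 20y) = -7556.
Complete the square in x and y: 32(x + 8)² + 81(y - 10)² = -7556 + 2048 + 8100 = 2592
Divide through by 2592 to get (x + 8)²/81 + (y - 10)²/32 = 1.
Ellipse, center (-8, 10), major axis horizontal; a² = 81, b² = 32.
c² = a² - b² = 49, so c = 7.
e = c/a = 7/9.

e = 7/9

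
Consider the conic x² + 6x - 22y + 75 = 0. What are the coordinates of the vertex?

Only x is squared. Complete the square in x: (x + 3)² = 22(y - 3).
Vertex (-3, 3); 4p = 22 so p = 11/2. Opens up.

(-3, 3)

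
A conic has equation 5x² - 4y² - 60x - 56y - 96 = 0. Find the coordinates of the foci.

(0, -7) and (12, -7)

5(x² - 12x) -4(y² + 14y) = 96
Complete the square in x and y: 5(x - 6)² -4(y + 7)² = 96 + 180 - 196 = 80
Divide through by 80 to get (x - 6)²/16 - (y + 7)²/20 = 1.
Hyperbola, center (6, -7), transverse axis horizontal; a² = 16, b² = 20.
c² = a² + b² = 16 + 20 = 36, so c = 6.
Foci lie on the horizontal axis through the center: (h ± c, k).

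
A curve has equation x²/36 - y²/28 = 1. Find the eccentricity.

e = 4/3

Center (0, 0). The positive term is the x-term, so the transverse axis is horizontal; a² = 36, b² = 28.
c² = a² + b² = 64, so c = 8.
e = c/a = 8/6 = 4/3.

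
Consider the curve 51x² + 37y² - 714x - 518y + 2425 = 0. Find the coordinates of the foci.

Group the x- and y-terms: 51(x² - 14x) + 37(y² - 14y) = -2425
Completing the square gives 51(x - 7)² + 37(y - 7)² = -2425 + 2499 + 1813 = 1887.
Dividing both sides by 1887: (x - 7)²/37 + (y - 7)²/51 = 1
Ellipse, center (7, 7), major axis vertical; a² = 51, b² = 37.
c² = a² - b² = 51 - 37 = 14, so c = √14.
Foci lie on the vertical axis through the center: (h, k ± c).

(7, 7 - √14) and (7, 7 + √14)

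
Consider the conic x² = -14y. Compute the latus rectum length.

14

Vertex (0, 0); 4p = -14 so p = -7/2. Opens down.
Latus rectum length = |4p| = 14.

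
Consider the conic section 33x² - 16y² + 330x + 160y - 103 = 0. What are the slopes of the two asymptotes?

√33/4 and -√33/4

Group the x- and y-terms: 33(x² + 10x) -16(y² - 10y) = 103
Complete the square: 33(x + 5)² -16(y - 5)² = 103 + 825 - 400 = 528
Divide through by 528 to get (x + 5)²/16 - (y - 5)²/33 = 1.
Hyperbola, center (-5, 5), transverse axis horizontal; a² = 16, b² = 33.
For a horizontal hyperbola the asymptotes have slope ±b/a.
Here that is ±√33/4.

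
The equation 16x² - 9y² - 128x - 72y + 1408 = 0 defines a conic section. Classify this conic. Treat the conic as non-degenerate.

No xy term. Coefficients of x² and y² are A = 16, C = -9.
A and C have opposite signs ⇒ hyperbola.

hyperbola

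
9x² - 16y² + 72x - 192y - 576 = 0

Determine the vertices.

(-8, -6) and (0, -6)

Group the x- and y-terms: 9(x² + 8x) -16(y² + 12y) = 576
Complete the square: 9(x + 4)² -16(y + 6)² = 576 + 144 - 576 = 144
Divide by 144: (x + 4)²/16 - (y + 6)²/9 = 1
Hyperbola, center (-4, -6), transverse axis horizontal; a² = 16, b² = 9.
a = 4. Vertices at (h ± a, k).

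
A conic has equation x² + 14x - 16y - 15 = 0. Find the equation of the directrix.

y = -8

Only x is squared. Complete the square in x: (x + 7)² = 16(y + 4).
Vertex (-7, -4); 4p = 16 so p = 4. Opens up.
Directrix is the horizontal line y = k − p = -4 − (4) = -8.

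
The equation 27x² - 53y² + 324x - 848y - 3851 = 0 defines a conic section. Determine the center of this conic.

(-6, -8)

Group: 27(x² + 12x) -53(y² + 16y) = 3851
Complete the square: 27(x + 6)² -53(y + 8)² = 3851 + 972 - 3392 = 1431
Divide through by 1431 to get (x + 6)²/53 - (y + 8)²/27 = 1.
Hyperbola with center (-6, -8).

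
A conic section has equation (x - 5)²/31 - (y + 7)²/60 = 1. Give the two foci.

Center (5, -7). The positive term is the x-term, so the transverse axis is horizontal; a² = 31, b² = 60.
c² = a² + b² = 31 + 60 = 91, so c = √91.
Foci lie on the horizontal axis through the center: (h ± c, k).

(5 - √91, -7) and (5 + √91, -7)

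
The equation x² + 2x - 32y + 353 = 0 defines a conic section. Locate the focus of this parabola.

(-1, 19)

Only x is squared. Complete the square in x: (x + 1)² = 32(y - 11).
Vertex (-1, 11); 4p = 32 so p = 8. Opens up.
Focus is p units from the vertex along the axis: (h, k + p).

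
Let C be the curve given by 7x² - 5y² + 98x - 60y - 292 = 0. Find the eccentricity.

e = 2√15/5

7(x² + 14x) -5(y² + 12y) = 292
Complete the square in x and y: 7(x + 7)² -5(y + 6)² = 292 + 343 - 180 = 455
Dividing both sides by 455: (x + 7)²/65 - (y + 6)²/91 = 1
Hyperbola, center (-7, -6), transverse axis horizontal; a² = 65, b² = 91.
c² = a² + b² = 156, so c = 2√39.
e = c/a = 2√39/√65 = 2√15/5.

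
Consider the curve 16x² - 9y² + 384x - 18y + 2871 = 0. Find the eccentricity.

e = 5/4

Group: 16(x² + 24x) -9(y² + 2y) = -2871
Complete the square: 16(x + 12)² -9(y + 1)² = -2871 + 2304 - 9 = -576
Divide through by -576 to get (y + 1)²/64 - (x + 12)²/36 = 1.
Hyperbola, center (-12, -1), transverse axis vertical; a² = 64, b² = 36.
c² = a² + b² = 100, so c = 10.
e = c/a = 10/8 = 5/4.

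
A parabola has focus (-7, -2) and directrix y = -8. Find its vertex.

(-7, -5)

The vertex is the midpoint between the focus and the directrix along the axis of symmetry.
Axis is vertical (directrix is horizontal). Vertex y-coordinate = (-2 + (-8))/2 = -5; x-coordinate = -7.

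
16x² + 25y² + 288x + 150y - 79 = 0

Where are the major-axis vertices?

Rearranging, 16(x² + 18x) + 25(y² + 6y) = 79.
Complete the square in x and y: 16(x + 9)² + 25(y + 3)² = 79 + 1296 + 225 = 1600
Divide through by 1600 to get (x + 9)²/100 + (y + 3)²/64 = 1.
Ellipse, center (-9, -3), major axis horizontal; a² = 100, b² = 64.
a = 10. Vertices at (h ± a, k).

(-19, -3) and (1, -3)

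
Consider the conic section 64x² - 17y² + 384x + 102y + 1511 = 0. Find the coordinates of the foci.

Group: 64(x² + 6x) -17(y² - 6y) = -1511
Complete the square in x and y: 64(x + 3)² -17(y - 3)² = -1511 + 576 - 153 = -1088
Dividing both sides by -1088: (y - 3)²/64 - (x + 3)²/17 = 1
Hyperbola, center (-3, 3), transverse axis vertical; a² = 64, b² = 17.
c² = a² + b² = 64 + 17 = 81, so c = 9.
Foci lie on the vertical axis through the center: (h, k ± c).

(-3, -6) and (-3, 12)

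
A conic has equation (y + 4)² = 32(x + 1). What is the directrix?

x = -9

Vertex (-1, -4); 4p = 32 so p = 8. Opens right.
Directrix is the vertical line x = h − p = -1 − (8) = -9.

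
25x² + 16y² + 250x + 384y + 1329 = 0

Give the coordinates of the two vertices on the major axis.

(-5, -22) and (-5, -2)

Group: 25(x² + 10x) + 16(y² + 24y) = -1329
Completing the square gives 25(x + 5)² + 16(y + 12)² = -1329 + 625 + 2304 = 1600.
Divide by 1600: (x + 5)²/64 + (y + 12)²/100 = 1
Ellipse, center (-5, -12), major axis vertical; a² = 100, b² = 64.
a = 10. Vertices at (h, k ± a).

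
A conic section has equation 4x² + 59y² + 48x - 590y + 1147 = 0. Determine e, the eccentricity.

e = √3245/59

Group: 4(x² + 12x) + 59(y² - 10y) = -1147
Completing the square gives 4(x + 6)² + 59(y - 5)² = -1147 + 144 + 1475 = 472.
Divide through by 472 to get (x + 6)²/118 + (y - 5)²/8 = 1.
Ellipse, center (-6, 5), major axis horizontal; a² = 118, b² = 8.
c² = a² - b² = 110, so c = √110.
e = c/a = √110/√118 = √3245/59.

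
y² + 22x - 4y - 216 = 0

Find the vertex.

Only y is squared. Complete the square in y: (y - 2)² = -22(x - 10).
Vertex (10, 2); 4p = -22 so p = -11/2. Opens left.

(10, 2)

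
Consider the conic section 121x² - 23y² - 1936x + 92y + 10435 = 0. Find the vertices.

Group: 121(x² - 16x) -23(y² - 4y) = -10435
Complete the square in x and y: 121(x - 8)² -23(y - 2)² = -10435 + 7744 - 92 = -2783
Divide through by -2783 to get (y - 2)²/121 - (x - 8)²/23 = 1.
Hyperbola, center (8, 2), transverse axis vertical; a² = 121, b² = 23.
a = 11. Vertices at (h, k ± a).

(8, -9) and (8, 13)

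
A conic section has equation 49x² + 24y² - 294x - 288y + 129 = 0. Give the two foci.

(3, 1) and (3, 11)

Group: 49(x² - 6x) + 24(y² - 12y) = -129
Complete the square: 49(x - 3)² + 24(y - 6)² = -129 + 441 + 864 = 1176
Divide through by 1176 to get (x - 3)²/24 + (y - 6)²/49 = 1.
Ellipse, center (3, 6), major axis vertical; a² = 49, b² = 24.
c² = a² - b² = 49 - 24 = 25, so c = 5.
Foci lie on the vertical axis through the center: (h, k ± c).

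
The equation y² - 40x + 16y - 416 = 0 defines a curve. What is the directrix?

x = -22

Only y is squared. Complete the square in y: (y + 8)² = 40(x + 12).
Vertex (-12, -8); 4p = 40 so p = 10. Opens right.
Directrix is the vertical line x = h − p = -12 − (10) = -22.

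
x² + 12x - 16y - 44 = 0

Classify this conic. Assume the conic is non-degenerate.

No xy term. Coefficients of x² and y² are A = 1, C = 0.
Exactly one squared variable ⇒ parabola.

parabola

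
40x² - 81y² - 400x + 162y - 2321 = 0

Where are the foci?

(-6, 1) and (16, 1)

Rearranging, 40(x² - 10x) -81(y² - 2y) = 2321.
Complete the square in x and y: 40(x - 5)² -81(y - 1)² = 2321 + 1000 - 81 = 3240
Divide by 3240: (x - 5)²/81 - (y - 1)²/40 = 1
Hyperbola, center (5, 1), transverse axis horizontal; a² = 81, b² = 40.
c² = a² + b² = 81 + 40 = 121, so c = 11.
Foci lie on the horizontal axis through the center: (h ± c, k).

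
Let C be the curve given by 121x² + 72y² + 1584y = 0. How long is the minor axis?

12√2

Collect terms: 121x² + 72(y² + 22y) = 0
Complete the square in x and y: 121x² + 72(y + 11)² = 0 + 0 + 8712 = 8712
Divide through by 8712 to get x²/72 + (y + 11)²/121 = 1.
Ellipse, center (0, -11), major axis vertical; a² = 121, b² = 72.
b² = 72 so b = 6√2; the minor axis has length 2b = 12√2.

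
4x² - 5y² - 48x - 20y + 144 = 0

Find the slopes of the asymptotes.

2√5/5 and -2√5/5

Rearranging, 4(x² - 12x) -5(y² + 4y) = -144.
4(x - 6)² -5(y + 2)² = -144 + 144 - 20 = -20
Divide by -20: (y + 2)²/4 - (x - 6)²/5 = 1
Hyperbola, center (6, -2), transverse axis vertical; a² = 4, b² = 5.
For a vertical hyperbola the asymptotes have slope ±a/b.
Here that is ±2/√5 = ±2√5/5.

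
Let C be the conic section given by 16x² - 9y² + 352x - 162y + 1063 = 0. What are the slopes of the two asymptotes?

Group: 16(x² + 22x) -9(y² + 18y) = -1063
Complete the square: 16(x + 11)² -9(y + 9)² = -1063 + 1936 - 729 = 144
Divide by 144: (x + 11)²/9 - (y + 9)²/16 = 1
Hyperbola, center (-11, -9), transverse axis horizontal; a² = 9, b² = 16.
For a horizontal hyperbola the asymptotes have slope ±b/a.
Here that is ±4/3.

4/3 and -4/3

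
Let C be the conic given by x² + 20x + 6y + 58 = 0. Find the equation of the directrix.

y = 17/2

Only x is squared. Complete the square in x: (x + 10)² = -6(y - 7).
Vertex (-10, 7); 4p = -6 so p = -3/2. Opens down.
Directrix is the horizontal line y = k − p = 7 − (-3/2) = 17/2.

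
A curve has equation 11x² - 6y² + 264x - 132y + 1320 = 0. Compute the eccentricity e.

Group: 11(x² + 24x) -6(y² + 22y) = -1320
Completing the square gives 11(x + 12)² -6(y + 11)² = -1320 + 1584 - 726 = -462.
Dividing both sides by -462: (y + 11)²/77 - (x + 12)²/42 = 1
Hyperbola, center (-12, -11), transverse axis vertical; a² = 77, b² = 42.
c² = a² + b² = 119, so c = √119.
e = c/a = √119/√77 = √187/11.

e = √187/11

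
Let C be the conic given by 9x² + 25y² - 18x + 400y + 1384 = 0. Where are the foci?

Rearranging, 9(x² - 2x) + 25(y² + 16y) = -1384.
Completing the square gives 9(x - 1)² + 25(y + 8)² = -1384 + 9 + 1600 = 225.
Divide through by 225 to get (x - 1)²/25 + (y + 8)²/9 = 1.
Ellipse, center (1, -8), major axis horizontal; a² = 25, b² = 9.
c² = a² - b² = 25 - 9 = 16, so c = 4.
Foci lie on the horizontal axis through the center: (h ± c, k).

(-3, -8) and (5, -8)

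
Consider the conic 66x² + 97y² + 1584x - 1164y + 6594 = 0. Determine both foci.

Collect terms: 66(x² + 24x) + 97(y² - 12y) = -6594
Completing the square gives 66(x + 12)² + 97(y - 6)² = -6594 + 9504 + 3492 = 6402.
Dividing both sides by 6402: (x + 12)²/97 + (y - 6)²/66 = 1
Ellipse, center (-12, 6), major axis horizontal; a² = 97, b² = 66.
c² = a² - b² = 97 - 66 = 31, so c = √31.
Foci lie on the horizontal axis through the center: (h ± c, k).

(-12 - √31, 6) and (-12 + √31, 6)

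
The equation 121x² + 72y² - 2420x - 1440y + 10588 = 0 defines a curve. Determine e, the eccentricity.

e = 7/11

Group the x- and y-terms: 121(x² - 20x) + 72(y² - 20y) = -10588
Completing the square gives 121(x - 10)² + 72(y - 10)² = -10588 + 12100 + 7200 = 8712.
Dividing both sides by 8712: (x - 10)²/72 + (y - 10)²/121 = 1
Ellipse, center (10, 10), major axis vertical; a² = 121, b² = 72.
c² = a² - b² = 49, so c = 7.
e = c/a = 7/11.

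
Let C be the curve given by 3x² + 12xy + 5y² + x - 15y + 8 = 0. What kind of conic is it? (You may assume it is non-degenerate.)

A = 3, B = 12, C = 5.
Discriminant B² − 4AC = 12² − 4·3·5 = 84.
B² − 4AC > 0 ⇒ hyperbola.

hyperbola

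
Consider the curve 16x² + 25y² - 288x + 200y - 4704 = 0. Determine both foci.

(-3, -4) and (21, -4)

Group the x- and y-terms: 16(x² - 18x) + 25(y² + 8y) = 4704
Completing the square gives 16(x - 9)² + 25(y + 4)² = 4704 + 1296 + 400 = 6400.
Divide through by 6400 to get (x - 9)²/400 + (y + 4)²/256 = 1.
Ellipse, center (9, -4), major axis horizontal; a² = 400, b² = 256.
c² = a² - b² = 400 - 256 = 144, so c = 12.
Foci lie on the horizontal axis through the center: (h ± c, k).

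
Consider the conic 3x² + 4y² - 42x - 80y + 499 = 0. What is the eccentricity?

e = 1/2

Rearranging, 3(x² - 14x) + 4(y² - 20y) = -499.
Complete the square: 3(x - 7)² + 4(y - 10)² = -499 + 147 + 400 = 48
Divide by 48: (x - 7)²/16 + (y - 10)²/12 = 1
Ellipse, center (7, 10), major axis horizontal; a² = 16, b² = 12.
c² = a² - b² = 4, so c = 2.
e = c/a = 2/4 = 1/2.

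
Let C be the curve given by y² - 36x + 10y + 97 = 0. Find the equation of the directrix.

Only y is squared. Complete the square in y: (y + 5)² = 36(x - 2).
Vertex (2, -5); 4p = 36 so p = 9. Opens right.
Directrix is the vertical line x = h − p = 2 − (9) = -7.

x = -7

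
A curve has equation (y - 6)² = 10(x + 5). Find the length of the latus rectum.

10

Vertex (-5, 6); 4p = 10 so p = 5/2. Opens right.
Latus rectum length = |4p| = 10.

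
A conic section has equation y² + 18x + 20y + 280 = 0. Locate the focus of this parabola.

Only y is squared. Complete the square in y: (y + 10)² = -18(x + 10).
Vertex (-10, -10); 4p = -18 so p = -9/2. Opens left.
Focus is p units from the vertex along the axis: (h + p, k).

(-29/2, -10)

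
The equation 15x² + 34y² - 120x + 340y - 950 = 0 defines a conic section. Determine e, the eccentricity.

e = √646/34

Group the x- and y-terms: 15(x² - 8x) + 34(y² + 10y) = 950
15(x - 4)² + 34(y + 5)² = 950 + 240 + 850 = 2040
Divide through by 2040 to get (x - 4)²/136 + (y + 5)²/60 = 1.
Ellipse, center (4, -5), major axis horizontal; a² = 136, b² = 60.
c² = a² - b² = 76, so c = 2√19.
e = c/a = 2√19/2√34 = √646/34.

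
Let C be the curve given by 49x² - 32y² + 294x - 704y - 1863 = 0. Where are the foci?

(-3, -20) and (-3, -2)

Group: 49(x² + 6x) -32(y² + 22y) = 1863
Complete the square in x and y: 49(x + 3)² -32(y + 11)² = 1863 + 441 - 3872 = -1568
Dividing both sides by -1568: (y + 11)²/49 - (x + 3)²/32 = 1
Hyperbola, center (-3, -11), transverse axis vertical; a² = 49, b² = 32.
c² = a² + b² = 49 + 32 = 81, so c = 9.
Foci lie on the vertical axis through the center: (h, k ± c).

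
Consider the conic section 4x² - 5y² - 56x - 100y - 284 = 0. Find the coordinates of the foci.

(7, -13) and (7, -7)

Collect terms: 4(x² - 14x) -5(y² + 20y) = 284
Complete the square in x and y: 4(x - 7)² -5(y + 10)² = 284 + 196 - 500 = -20
Dividing both sides by -20: (y + 10)²/4 - (x - 7)²/5 = 1
Hyperbola, center (7, -10), transverse axis vertical; a² = 4, b² = 5.
c² = a² + b² = 4 + 5 = 9, so c = 3.
Foci lie on the vertical axis through the center: (h, k ± c).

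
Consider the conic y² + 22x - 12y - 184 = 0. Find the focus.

Only y is squared. Complete the square in y: (y - 6)² = -22(x - 10).
Vertex (10, 6); 4p = -22 so p = -11/2. Opens left.
Focus is p units from the vertex along the axis: (h + p, k).

(9/2, 6)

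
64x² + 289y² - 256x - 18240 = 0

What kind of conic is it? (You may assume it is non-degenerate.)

No xy term. Coefficients of x² and y² are A = 64, C = 289.
A and C have the same sign but A ≠ C ⇒ ellipse.

ellipse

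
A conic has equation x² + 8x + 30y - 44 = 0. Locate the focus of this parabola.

(-4, -11/2)

Only x is squared. Complete the square in x: (x + 4)² = -30(y - 2).
Vertex (-4, 2); 4p = -30 so p = -15/2. Opens down.
Focus is p units from the vertex along the axis: (h, k + p).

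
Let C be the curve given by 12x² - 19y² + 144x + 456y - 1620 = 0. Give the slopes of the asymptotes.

Group: 12(x² + 12x) -19(y² - 24y) = 1620
12(x + 6)² -19(y - 12)² = 1620 + 432 - 2736 = -684
Divide by -684: (y - 12)²/36 - (x + 6)²/57 = 1
Hyperbola, center (-6, 12), transverse axis vertical; a² = 36, b² = 57.
For a vertical hyperbola the asymptotes have slope ±a/b.
Here that is ±6/√57 = ±2√57/19.

2√57/19 and -2√57/19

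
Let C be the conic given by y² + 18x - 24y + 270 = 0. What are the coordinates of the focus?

(-23/2, 12)

Only y is squared. Complete the square in y: (y - 12)² = -18(x + 7).
Vertex (-7, 12); 4p = -18 so p = -9/2. Opens left.
Focus is p units from the vertex along the axis: (h + p, k).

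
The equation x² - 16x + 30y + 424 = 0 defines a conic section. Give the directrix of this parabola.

y = -9/2

Only x is squared. Complete the square in x: (x - 8)² = -30(y + 12).
Vertex (8, -12); 4p = -30 so p = -15/2. Opens down.
Directrix is the horizontal line y = k − p = -12 − (-15/2) = -9/2.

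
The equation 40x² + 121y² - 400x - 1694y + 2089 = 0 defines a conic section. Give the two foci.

Group: 40(x² - 10x) + 121(y² - 14y) = -2089
Complete the square: 40(x - 5)² + 121(y - 7)² = -2089 + 1000 + 5929 = 4840
Divide by 4840: (x - 5)²/121 + (y - 7)²/40 = 1
Ellipse, center (5, 7), major axis horizontal; a² = 121, b² = 40.
c² = a² - b² = 121 - 40 = 81, so c = 9.
Foci lie on the horizontal axis through the center: (h ± c, k).

(-4, 7) and (14, 7)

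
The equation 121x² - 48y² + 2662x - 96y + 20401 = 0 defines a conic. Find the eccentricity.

Group: 121(x² + 22x) -48(y² + 2y) = -20401
Complete the square: 121(x + 11)² -48(y + 1)² = -20401 + 14641 - 48 = -5808
Divide by -5808: (y + 1)²/121 - (x + 11)²/48 = 1
Hyperbola, center (-11, -1), transverse axis vertical; a² = 121, b² = 48.
c² = a² + b² = 169, so c = 13.
e = c/a = 13/11.

e = 13/11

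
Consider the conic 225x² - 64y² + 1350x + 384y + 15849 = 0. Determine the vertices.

(-3, -12) and (-3, 18)

Group the x- and y-terms: 225(x² + 6x) -64(y² - 6y) = -15849
Complete the square: 225(x + 3)² -64(y - 3)² = -15849 + 2025 - 576 = -14400
Divide by -14400: (y - 3)²/225 - (x + 3)²/64 = 1
Hyperbola, center (-3, 3), transverse axis vertical; a² = 225, b² = 64.
a = 15. Vertices at (h, k ± a).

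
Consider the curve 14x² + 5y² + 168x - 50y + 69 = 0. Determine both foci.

Collect terms: 14(x² + 12x) + 5(y² - 10y) = -69
14(x + 6)² + 5(y - 5)² = -69 + 504 + 125 = 560
Divide through by 560 to get (x + 6)²/40 + (y - 5)²/112 = 1.
Ellipse, center (-6, 5), major axis vertical; a² = 112, b² = 40.
c² = a² - b² = 112 - 40 = 72, so c = 6√2.
Foci lie on the vertical axis through the center: (h, k ± c).

(-6, 5 - 6√2) and (-6, 5 + 6√2)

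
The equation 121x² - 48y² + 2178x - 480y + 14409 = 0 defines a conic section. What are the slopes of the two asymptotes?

11√3/12 and -11√3/12

121(x² + 18x) -48(y² + 10y) = -14409
Complete the square: 121(x + 9)² -48(y + 5)² = -14409 + 9801 - 1200 = -5808
Dividing both sides by -5808: (y + 5)²/121 - (x + 9)²/48 = 1
Hyperbola, center (-9, -5), transverse axis vertical; a² = 121, b² = 48.
For a vertical hyperbola the asymptotes have slope ±a/b.
Here that is ±11/4√3 = ±11√3/12.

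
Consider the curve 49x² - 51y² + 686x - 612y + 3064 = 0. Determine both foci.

(-7, -16) and (-7, 4)

Group: 49(x² + 14x) -51(y² + 12y) = -3064
Complete the square in x and y: 49(x + 7)² -51(y + 6)² = -3064 + 2401 - 1836 = -2499
Divide by -2499: (y + 6)²/49 - (x + 7)²/51 = 1
Hyperbola, center (-7, -6), transverse axis vertical; a² = 49, b² = 51.
c² = a² + b² = 49 + 51 = 100, so c = 10.
Foci lie on the vertical axis through the center: (h, k ± c).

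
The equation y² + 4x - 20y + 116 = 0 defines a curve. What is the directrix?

x = -3

Only y is squared. Complete the square in y: (y - 10)² = -4(x + 4).
Vertex (-4, 10); 4p = -4 so p = -1. Opens left.
Directrix is the vertical line x = h − p = -4 − (-1) = -3.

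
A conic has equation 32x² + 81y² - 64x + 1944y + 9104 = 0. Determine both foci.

(-6, -12) and (8, -12)

Rearranging, 32(x² - 2x) + 81(y² + 24y) = -9104.
32(x - 1)² + 81(y + 12)² = -9104 + 32 + 11664 = 2592
Dividing both sides by 2592: (x - 1)²/81 + (y + 12)²/32 = 1
Ellipse, center (1, -12), major axis horizontal; a² = 81, b² = 32.
c² = a² - b² = 81 - 32 = 49, so c = 7.
Foci lie on the horizontal axis through the center: (h ± c, k).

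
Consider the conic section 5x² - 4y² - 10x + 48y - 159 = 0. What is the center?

(1, 6)

5(x² - 2x) -4(y² - 12y) = 159
Complete the square: 5(x - 1)² -4(y - 6)² = 159 + 5 - 144 = 20
Dividing both sides by 20: (x - 1)²/4 - (y - 6)²/5 = 1
Hyperbola with center (1, 6).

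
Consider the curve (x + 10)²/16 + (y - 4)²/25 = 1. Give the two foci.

(-10, 1) and (-10, 7)

Center (-10, 4). The larger denominator 25 sits under the y-term, so the major axis is vertical; a² = 25, b² = 16.
c² = a² - b² = 25 - 16 = 9, so c = 3.
Foci lie on the vertical axis through the center: (h, k ± c).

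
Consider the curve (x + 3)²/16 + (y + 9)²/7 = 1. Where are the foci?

(-6, -9) and (0, -9)

Center (-3, -9). The larger denominator 16 sits under the x-term, so the major axis is horizontal; a² = 16, b² = 7.
c² = a² - b² = 16 - 7 = 9, so c = 3.
Foci lie on the horizontal axis through the center: (h ± c, k).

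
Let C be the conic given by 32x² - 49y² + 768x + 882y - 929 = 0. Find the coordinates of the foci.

Group: 32(x² + 24x) -49(y² - 18y) = 929
32(x + 12)² -49(y - 9)² = 929 + 4608 - 3969 = 1568
Divide by 1568: (x + 12)²/49 - (y - 9)²/32 = 1
Hyperbola, center (-12, 9), transverse axis horizontal; a² = 49, b² = 32.
c² = a² + b² = 49 + 32 = 81, so c = 9.
Foci lie on the horizontal axis through the center: (h ± c, k).

(-21, 9) and (-3, 9)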